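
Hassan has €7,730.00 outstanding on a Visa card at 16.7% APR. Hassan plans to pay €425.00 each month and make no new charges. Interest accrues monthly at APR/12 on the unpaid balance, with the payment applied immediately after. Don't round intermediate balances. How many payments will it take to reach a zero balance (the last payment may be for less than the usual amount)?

Monthly rate r = 16.7%/12 = 1.39167% = 0.0139167.
Recurrence: B ← B·(1+r) − €425.00.
Month 1: interest €107.58; balance after payment €7,412.58.
Month 2: interest €103.16; balance after payment €7,090.73.
Closed form: n = −ln(1 − rB₀/P)/ln(1+r) = −ln(0.74688)/ln(1.01392) ≈ 21.117, so the balance reaches zero during payment 22.

22 months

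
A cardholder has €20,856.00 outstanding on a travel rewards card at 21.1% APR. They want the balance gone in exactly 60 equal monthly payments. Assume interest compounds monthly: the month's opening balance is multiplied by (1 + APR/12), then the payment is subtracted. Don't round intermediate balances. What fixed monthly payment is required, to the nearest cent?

Monthly rate r = 21.1%/12 = 1.75833% = 0.0175833.
Level-payment amortization: P = B₀·r / (1 − (1+r)^(−n)) = 20856.00·0.0175833 / (1 − 1.01758^(−60)).
Denominator 1 − (1+r)^(−60) = 0.648600703.
P = 366.718 / 0.648600703 ≈ 565.40.

€565.40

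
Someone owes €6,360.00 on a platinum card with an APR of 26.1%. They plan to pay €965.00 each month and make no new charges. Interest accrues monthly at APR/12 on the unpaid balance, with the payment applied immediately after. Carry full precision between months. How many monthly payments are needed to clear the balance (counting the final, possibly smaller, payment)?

Monthly rate r = 26.1%/12 = 2.175% = 0.02175.
Recurrence: B ← B·(1+r) − €965.00.
Month 1: interest €138.33; balance after payment €5,533.33.
Month 2: interest €120.35; balance after payment €4,688.68.
Closed form: n = −ln(1 − rB₀/P)/ln(1+r) = −ln(0.85665)/ln(1.02175) ≈ 7.191, so the balance reaches zero during payment 8.

8 months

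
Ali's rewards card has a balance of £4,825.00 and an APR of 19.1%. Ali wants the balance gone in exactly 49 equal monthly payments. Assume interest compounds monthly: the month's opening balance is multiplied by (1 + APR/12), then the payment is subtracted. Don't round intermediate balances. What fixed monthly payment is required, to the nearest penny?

£142.55

Monthly rate r = 19.1%/12 = 1.59167% = 0.0159167.
Level-payment amortization: P = B₀·r / (1 − (1+r)^(−n)) = 4825.00·0.0159167 / (1 − 1.01592^(−49)).
Denominator 1 − (1+r)^(−49) = 0.538731472.
P = 76.7979 / 0.538731472 ≈ 142.55.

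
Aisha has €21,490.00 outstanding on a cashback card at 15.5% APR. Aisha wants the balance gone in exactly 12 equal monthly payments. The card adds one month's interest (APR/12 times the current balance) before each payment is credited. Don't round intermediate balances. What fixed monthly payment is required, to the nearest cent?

€1,944.73

Monthly rate r = 15.5%/12 = 1.29167% = 0.0129167.
Level-payment amortization: P = B₀·r / (1 − (1+r)^(−n)) = 21490.00·0.0129167 / (1 − 1.01292^(−12)).
Denominator 1 − (1+r)^(−12) = 0.142734405.
P = 277.579 / 0.142734405 ≈ 1944.73.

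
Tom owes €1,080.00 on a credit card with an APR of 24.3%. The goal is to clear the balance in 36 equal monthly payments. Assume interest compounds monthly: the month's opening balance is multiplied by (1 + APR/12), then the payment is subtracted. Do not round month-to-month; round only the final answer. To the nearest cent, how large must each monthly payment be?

€42.54

Monthly rate r = 24.3%/12 = 2.025% = 0.02025.
Level-payment amortization: P = B₀·r / (1 − (1+r)^(−n)) = 1080.00·0.02025 / (1 − 1.02025^(−36)).
Denominator 1 − (1+r)^(−36) = 0.514082796.
P = 21.87 / 0.514082796 ≈ 42.54.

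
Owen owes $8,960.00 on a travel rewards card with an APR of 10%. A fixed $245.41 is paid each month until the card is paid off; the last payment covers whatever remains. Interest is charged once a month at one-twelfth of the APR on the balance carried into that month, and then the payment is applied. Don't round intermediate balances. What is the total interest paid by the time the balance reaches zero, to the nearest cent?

Monthly rate r = 10%/12 = 0.833333% = 0.00833333.
Payoff takes n = ⌈−ln(1 − rB₀/P)/ln(1+r)⌉ = ⌈43.713⌉ = 44 payments; the last is $175.28.
Total paid = 43·$245.41 + $175.28 = $10,727.91.
Total interest = total paid − principal = $10,727.91 − $8,960.00 = $1,767.91.

$1,767.91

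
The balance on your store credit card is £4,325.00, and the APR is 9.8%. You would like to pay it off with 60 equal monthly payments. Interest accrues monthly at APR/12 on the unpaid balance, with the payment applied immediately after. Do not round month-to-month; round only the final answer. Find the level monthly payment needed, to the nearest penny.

Monthly rate r = 9.8%/12 = 0.816667% = 0.00816667.
Level-payment amortization: P = B₀·r / (1 − (1+r)^(−n)) = 4325.00·0.00816667 / (1 − 1.00817^(−60)).
Denominator 1 − (1+r)^(−60) = 0.386153262.
P = 35.3208 / 0.386153262 ≈ 91.47.

£91.47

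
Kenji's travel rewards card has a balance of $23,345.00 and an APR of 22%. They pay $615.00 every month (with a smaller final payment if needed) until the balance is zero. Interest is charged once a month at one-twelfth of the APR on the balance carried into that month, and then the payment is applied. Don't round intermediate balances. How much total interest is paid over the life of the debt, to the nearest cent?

Monthly rate r = 22%/12 = 1.83333% = 0.0183333.
Payoff takes n = ⌈−ln(1 − rB₀/P)/ln(1+r)⌉ = ⌈65.528⌉ = 66 payments; the last is $326.18.
Total paid = 65·$615.00 + $326.18 = $40,301.18.
Total interest = total paid − principal = $40,301.18 − $23,345.00 = $16,956.18.

$16,956.18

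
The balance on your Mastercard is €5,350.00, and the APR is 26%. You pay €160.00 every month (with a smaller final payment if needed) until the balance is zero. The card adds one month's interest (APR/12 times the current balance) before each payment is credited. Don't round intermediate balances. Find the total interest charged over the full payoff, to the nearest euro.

Monthly rate r = 26%/12 = 2.16667% = 0.0216667.
Payoff takes n = ⌈−ln(1 − rB₀/P)/ln(1+r)⌉ = ⌈60.139⌉ = 61 payments; the last is €22.41.
Total paid = 60·€160.00 + €22.41 = €9,622.41.
Total interest = total paid − principal = €9,622.41 − €5,350.00 = €4,272.41.

€4,272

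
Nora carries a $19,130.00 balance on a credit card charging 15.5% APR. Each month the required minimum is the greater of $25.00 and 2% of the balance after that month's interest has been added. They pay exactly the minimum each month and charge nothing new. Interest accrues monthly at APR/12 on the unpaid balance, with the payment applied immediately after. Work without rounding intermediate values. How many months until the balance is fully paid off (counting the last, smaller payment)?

452 months

Monthly rate r = 15.5%/12 = 1.29167% = 0.0129167.
While 2% of the post-interest balance exceeds $25.00, each month B ← (B·(1+r))·(1 − 0.02), i.e. B shrinks by the factor (1+r)·0.98 = 0.99266.
This holds for months 1–372. Entering month 373 the balance is $1,233.78; 2% of the post-interest balance is now below $25.00, so the flat $25.00 minimum applies from here.
From month 373 a fixed $25.00 at rate r clears $1,233.78 in 80 more payments. Total: 372 + 80 = 452 months.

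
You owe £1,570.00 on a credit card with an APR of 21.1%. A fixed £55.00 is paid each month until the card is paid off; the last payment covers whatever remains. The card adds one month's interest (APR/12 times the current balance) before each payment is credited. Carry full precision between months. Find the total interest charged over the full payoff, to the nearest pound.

£629

Monthly rate r = 21.1%/12 = 1.75833% = 0.0175833.
Payoff takes n = ⌈−ln(1 − rB₀/P)/ln(1+r)⌉ = ⌈39.987⌉ = 40 payments; the last is £54.32.
Total paid = 39·£55.00 + £54.32 = £2,199.32.
Total interest = total paid − principal = £2,199.32 − £1,570.00 = £629.32.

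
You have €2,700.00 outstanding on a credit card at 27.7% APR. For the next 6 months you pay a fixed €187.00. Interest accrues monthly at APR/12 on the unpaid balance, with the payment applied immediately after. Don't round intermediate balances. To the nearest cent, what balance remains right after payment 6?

€1,907.43

Monthly rate r = 27.7%/12 = 2.30833% = 0.0230833.
Each month: B ← B·(1+r) − €187.00.
Month 1: interest €62.33; balance after payment €2,575.32.
Month 2: interest €59.45; balance after payment €2,447.77.
Month 3: interest €56.50; balance after payment €2,317.27.
Month 4: interest €53.49; balance after payment €2,183.77.
Month 5: interest €50.41; balance after payment €2,047.17.
Month 6: interest €47.26; balance after payment €1,907.43.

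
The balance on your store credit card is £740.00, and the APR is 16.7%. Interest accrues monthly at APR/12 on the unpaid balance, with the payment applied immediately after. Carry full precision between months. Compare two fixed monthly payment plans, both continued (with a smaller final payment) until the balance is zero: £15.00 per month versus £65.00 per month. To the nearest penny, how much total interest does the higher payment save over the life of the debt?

£447.77

Monthly rate r = 16.7%/12 = 1.39167% = 0.0139167.
At £15.00/mo: n = ⌈−ln(1 − rB₀/P)/ln(1+r)⌉ = 84 payments (last £14.13); total interest = total paid − £740.00 = £519.13.
At £65.00/mo: 13 payments (last £31.36); total interest £71.36.
Interest saved = £519.13 − £71.36 = £447.77.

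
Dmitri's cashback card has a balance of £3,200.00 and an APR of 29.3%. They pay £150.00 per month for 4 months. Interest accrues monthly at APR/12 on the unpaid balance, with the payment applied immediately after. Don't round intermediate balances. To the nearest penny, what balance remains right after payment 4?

£2,901.83

Monthly rate r = 29.3%/12 = 2.44167% = 0.0244167.
Each month: B ← B·(1+r) − £150.00.
Month 1: interest £78.13; balance after payment £3,128.13.
Month 2: interest £76.38; balance after payment £3,054.51.
Month 3: interest £74.58; balance after payment £2,979.09.
Month 4: interest £72.74; balance after payment £2,901.83.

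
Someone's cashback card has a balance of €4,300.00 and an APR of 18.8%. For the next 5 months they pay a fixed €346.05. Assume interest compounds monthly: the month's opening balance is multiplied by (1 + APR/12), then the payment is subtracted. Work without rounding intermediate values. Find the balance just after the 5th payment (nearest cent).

Monthly rate r = 18.8%/12 = 1.56667% = 0.0156667.
Each month: B ← B·(1+r) − €346.05.
Month 1: interest €67.37; balance after payment €4,021.32.
Month 2: interest €63.00; balance after payment €3,738.27.
Month 3: interest €58.57; balance after payment €3,450.78.
Month 4: interest €54.06; balance after payment €3,158.80.
Month 5: interest €49.49; balance after payment €2,862.23.

€2,862.23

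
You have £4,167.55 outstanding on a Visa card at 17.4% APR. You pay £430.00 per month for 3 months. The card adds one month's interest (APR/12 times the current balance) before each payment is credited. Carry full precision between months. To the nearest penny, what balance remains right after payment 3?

Monthly rate r = 17.4%/12 = 1.45% = 0.0145.
Each month: B ← B·(1+r) − £430.00.
Month 1: interest £60.43; balance after payment £3,797.98.
Month 2: interest £55.07; balance after payment £3,423.05.
Month 3: interest £49.63; balance after payment £3,042.68.

£3,042.68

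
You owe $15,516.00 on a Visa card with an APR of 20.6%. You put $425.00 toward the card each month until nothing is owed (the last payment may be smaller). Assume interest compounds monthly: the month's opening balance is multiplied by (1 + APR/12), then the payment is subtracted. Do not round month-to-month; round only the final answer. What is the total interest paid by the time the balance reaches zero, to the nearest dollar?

$9,090

Monthly rate r = 20.6%/12 = 1.71667% = 0.0171667.
Payoff takes n = ⌈−ln(1 − rB₀/P)/ln(1+r)⌉ = ⌈57.896⌉ = 58 payments; the last is $380.94.
Total paid = 57·$425.00 + $380.94 = $24,605.94.
Total interest = total paid − principal = $24,605.94 − $15,516.00 = $9,089.94.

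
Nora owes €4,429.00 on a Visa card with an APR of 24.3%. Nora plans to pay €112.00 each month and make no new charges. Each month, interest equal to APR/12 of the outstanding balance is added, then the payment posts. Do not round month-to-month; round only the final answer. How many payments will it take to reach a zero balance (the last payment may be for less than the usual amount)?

81 months

Monthly rate r = 24.3%/12 = 2.025% = 0.02025.
Recurrence: B ← B·(1+r) − €112.00.
Month 1: interest €89.69; balance after payment €4,406.69.
Month 2: interest €89.24; balance after payment €4,383.92.
Closed form: n = −ln(1 − rB₀/P)/ln(1+r) = −ln(0.19922)/ln(1.02025) ≈ 80.475, so the balance reaches zero during payment 81.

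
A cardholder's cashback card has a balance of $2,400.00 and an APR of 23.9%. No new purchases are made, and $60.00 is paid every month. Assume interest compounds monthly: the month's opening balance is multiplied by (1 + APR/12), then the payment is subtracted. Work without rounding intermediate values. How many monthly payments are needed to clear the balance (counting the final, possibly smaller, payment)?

81 payments

Monthly rate r = 23.9%/12 = 1.99167% = 0.0199167.
Recurrence: B ← B·(1+r) − $60.00.
Month 1: interest $47.80; balance after payment $2,387.80.
Month 2: interest $47.56; balance after payment $2,375.36.
Closed form: n = −ln(1 − rB₀/P)/ln(1+r) = −ln(0.20333)/ln(1.01992) ≈ 80.773, so the balance reaches zero during payment 81.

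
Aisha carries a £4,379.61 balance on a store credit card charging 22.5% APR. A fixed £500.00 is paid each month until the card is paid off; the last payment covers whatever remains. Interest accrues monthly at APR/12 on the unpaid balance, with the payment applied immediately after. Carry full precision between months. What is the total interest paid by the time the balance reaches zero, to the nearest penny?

£450.37

Monthly rate r = 22.5%/12 = 1.875% = 0.01875.
Payoff takes n = ⌈−ln(1 − rB₀/P)/ln(1+r)⌉ = ⌈9.658⌉ = 10 payments; the last is £329.98.
Total paid = 9·£500.00 + £329.98 = £4,829.98.
Total interest = total paid − principal = £4,829.98 − £4,379.61 = £450.37.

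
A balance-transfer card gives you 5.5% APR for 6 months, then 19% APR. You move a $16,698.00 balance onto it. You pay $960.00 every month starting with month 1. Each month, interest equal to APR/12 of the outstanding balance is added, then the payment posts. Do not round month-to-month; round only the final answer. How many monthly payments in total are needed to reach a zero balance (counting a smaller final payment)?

Promo months 1–6 at r₀ = 5.5%/12 = 0.00458333; months 7+ at r₁ = 19%/12 = 0.0158333.
After month 6: iterate B ← B·(1+r₀) − $960.00 for 6 months → $11,336.08.
Then at r₁ with $960.00/mo: n₂ = −ln(1 − r₁·B/P)/ln(1+r₁) ≈ 13.18 → 14 more payments.

20 months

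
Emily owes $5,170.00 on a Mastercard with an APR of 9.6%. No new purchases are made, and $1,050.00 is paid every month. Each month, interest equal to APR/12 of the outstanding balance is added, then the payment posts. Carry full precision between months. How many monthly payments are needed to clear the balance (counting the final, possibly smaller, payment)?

Monthly rate r = 9.6%/12 = 0.8% = 0.008.
Recurrence: B ← B·(1+r) − $1,050.00.
Month 1: interest $41.36; balance after payment $4,161.36.
Month 2: interest $33.29; balance after payment $3,144.65.
Month 3: interest $25.16; balance after payment $2,119.81.
Month 4: interest $16.96; balance after payment $1,086.77.
Month 5: interest $8.69; balance after payment $45.46.
Month 6: interest $0.36; balance after payment $0.00.

6 payments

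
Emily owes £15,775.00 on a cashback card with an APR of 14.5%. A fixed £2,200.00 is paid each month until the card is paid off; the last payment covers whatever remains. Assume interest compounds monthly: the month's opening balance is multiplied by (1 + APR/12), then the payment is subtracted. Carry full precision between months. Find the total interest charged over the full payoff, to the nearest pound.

Monthly rate r = 14.5%/12 = 1.20833% = 0.0120833.
Payoff takes n = ⌈−ln(1 − rB₀/P)/ln(1+r)⌉ = ⌈7.546⌉ = 8 payments; the last is £1,203.39.
Total paid = 7·£2,200.00 + £1,203.39 = £16,603.39.
Total interest = total paid − principal = £16,603.39 − £15,775.00 = £828.39.

£828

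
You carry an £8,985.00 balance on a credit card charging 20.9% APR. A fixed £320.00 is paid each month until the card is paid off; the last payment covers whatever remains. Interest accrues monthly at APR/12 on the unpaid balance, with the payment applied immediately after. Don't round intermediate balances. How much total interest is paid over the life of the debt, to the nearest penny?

Monthly rate r = 20.9%/12 = 1.74167% = 0.0174167.
Payoff takes n = ⌈−ln(1 − rB₀/P)/ln(1+r)⌉ = ⌈38.886⌉ = 39 payments; the last is £283.89.
Total paid = 38·£320.00 + £283.89 = £12,443.89.
Total interest = total paid − principal = £12,443.89 − £8,985.00 = £3,458.89.

£3,458.89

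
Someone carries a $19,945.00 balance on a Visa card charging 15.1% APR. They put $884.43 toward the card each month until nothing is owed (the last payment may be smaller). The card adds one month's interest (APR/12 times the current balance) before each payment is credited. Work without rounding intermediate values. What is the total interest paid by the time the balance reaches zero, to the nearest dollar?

$3,662

Monthly rate r = 15.1%/12 = 1.25833% = 0.0125833.
Payoff takes n = ⌈−ln(1 − rB₀/P)/ln(1+r)⌉ = ⌈26.690⌉ = 27 payments; the last is $611.44.
Total paid = 26·$884.43 + $611.44 = $23,606.62.
Total interest = total paid − principal = $23,606.62 − $19,945.00 = $3,661.62.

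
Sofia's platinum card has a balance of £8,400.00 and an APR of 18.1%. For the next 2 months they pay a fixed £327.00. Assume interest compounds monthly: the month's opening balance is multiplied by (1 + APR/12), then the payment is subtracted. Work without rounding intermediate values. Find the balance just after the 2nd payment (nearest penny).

£7,996.38

Monthly rate r = 18.1%/12 = 1.50833% = 0.0150833.
Each month: B ← B·(1+r) − £327.00.
Month 1: interest £126.70; balance after payment £8,199.70.
Month 2: interest £123.68; balance after payment £7,996.38.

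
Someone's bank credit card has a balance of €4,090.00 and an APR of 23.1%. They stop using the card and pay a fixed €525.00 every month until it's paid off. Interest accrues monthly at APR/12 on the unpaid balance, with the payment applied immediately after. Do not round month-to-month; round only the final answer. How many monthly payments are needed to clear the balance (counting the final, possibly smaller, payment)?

9 months

Monthly rate r = 23.1%/12 = 1.925% = 0.01925.
Recurrence: B ← B·(1+r) − €525.00.
Month 1: interest €78.73; balance after payment €3,643.73.
Month 2: interest €70.14; balance after payment €3,188.87.
Closed form: n = −ln(1 − rB₀/P)/ln(1+r) = −ln(0.85003)/ln(1.01925) ≈ 8.521, so the balance reaches zero during payment 9.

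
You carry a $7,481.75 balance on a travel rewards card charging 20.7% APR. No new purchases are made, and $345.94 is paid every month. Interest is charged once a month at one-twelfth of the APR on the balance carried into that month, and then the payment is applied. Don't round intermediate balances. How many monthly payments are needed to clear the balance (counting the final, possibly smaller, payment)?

Monthly rate r = 20.7%/12 = 1.725% = 0.01725.
Recurrence: B ← B·(1+r) − $345.94.
Month 1: interest $129.06; balance after payment $7,264.87.
Month 2: interest $125.32; balance after payment $7,044.25.
Closed form: n = −ln(1 − rB₀/P)/ln(1+r) = −ln(0.62693)/ln(1.01725) ≈ 27.301, so the balance reaches zero during payment 28.

28 payments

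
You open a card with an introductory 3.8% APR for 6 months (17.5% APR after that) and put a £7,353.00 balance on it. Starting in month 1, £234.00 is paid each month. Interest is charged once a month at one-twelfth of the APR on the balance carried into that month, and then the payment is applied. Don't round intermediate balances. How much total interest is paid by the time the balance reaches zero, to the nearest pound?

Promo months 1–6 at r₀ = 3.8%/12 = 0.00316667; months 7+ at r₁ = 17.5%/12 = 0.0145833.
After month 6: iterate B ← B·(1+r₀) − £234.00 for 6 months → £6,078.66.
Then at r₁ with £234.00/mo: n₂ = −ln(1 − r₁·B/P)/ln(1+r₁) ≈ 32.89 → 33 more payments.
Total paid = 38·£234.00 + £208.01 = £9,100.01; interest = £9,100.01 − £7,353.00 = £1,747.01.

£1,747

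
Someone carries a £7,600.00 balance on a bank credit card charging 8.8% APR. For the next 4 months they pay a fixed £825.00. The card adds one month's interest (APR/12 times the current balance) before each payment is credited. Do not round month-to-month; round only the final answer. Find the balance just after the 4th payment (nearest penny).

£4,488.92

Monthly rate r = 8.8%/12 = 0.733333% = 0.00733333.
Each month: B ← B·(1+r) − £825.00.
Month 1: interest £55.73; balance after payment £6,830.73.
Month 2: interest £50.09; balance after payment £6,055.83.
Month 3: interest £44.41; balance after payment £5,275.23.
Month 4: interest £38.69; balance after payment £4,488.92.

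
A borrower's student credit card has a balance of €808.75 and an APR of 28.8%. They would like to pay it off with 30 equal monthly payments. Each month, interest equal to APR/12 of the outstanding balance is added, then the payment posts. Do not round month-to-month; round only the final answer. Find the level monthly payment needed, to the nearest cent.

Monthly rate r = 28.8%/12 = 2.4% = 0.024.
Level-payment amortization: P = B₀·r / (1 − (1+r)^(−n)) = 808.75·0.024 / (1 − 1.024^(−30)).
Denominator 1 − (1+r)^(−30) = 0.509090653.
P = 19.41 / 0.509090653 ≈ 38.13.

€38.13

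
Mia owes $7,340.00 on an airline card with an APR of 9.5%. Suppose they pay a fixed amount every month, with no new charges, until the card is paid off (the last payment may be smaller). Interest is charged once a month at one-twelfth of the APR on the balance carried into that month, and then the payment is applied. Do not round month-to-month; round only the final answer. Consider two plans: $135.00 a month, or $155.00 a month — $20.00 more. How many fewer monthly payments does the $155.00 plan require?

Monthly rate r = 9.5%/12 = 0.791667% = 0.00791667.
At $135.00/mo: n = ⌈−ln(1 − rB₀/P)/ln(1+r)⌉ = 72 payments (last $51.61); total interest = total paid − $7,340.00 = $2,296.61.
At $155.00/mo: 60 payments (last $90.32); total interest $1,895.32.
Payments saved = 72 − 60 = 12.

12 fewer payments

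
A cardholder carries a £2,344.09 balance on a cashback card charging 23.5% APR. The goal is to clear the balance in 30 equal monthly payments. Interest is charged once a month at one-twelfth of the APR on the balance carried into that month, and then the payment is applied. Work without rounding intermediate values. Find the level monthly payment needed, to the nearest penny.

£104.06

Monthly rate r = 23.5%/12 = 1.95833% = 0.0195833.
Level-payment amortization: P = B₀·r / (1 − (1+r)^(−n)) = 2344.09·0.0195833 / (1 − 1.01958^(−30)).
Denominator 1 − (1+r)^(−30) = 0.441120512.
P = 45.9051 / 0.441120512 ≈ 104.06.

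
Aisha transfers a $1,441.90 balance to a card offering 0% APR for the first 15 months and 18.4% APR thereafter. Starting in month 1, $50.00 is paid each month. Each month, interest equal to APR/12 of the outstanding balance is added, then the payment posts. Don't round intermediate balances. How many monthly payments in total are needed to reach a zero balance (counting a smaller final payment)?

Promo months 1–15 at r₀ = 0%/12 = 0; months 16+ at r₁ = 18.4%/12 = 0.0153333.
After month 15 (no interest yet): B = $1,441.90 − 15·$50.00 = $691.90.
Then at r₁ with $50.00/mo: n₂ = −ln(1 − r₁·B/P)/ln(1+r₁) ≈ 15.67 → 16 more payments.

31 months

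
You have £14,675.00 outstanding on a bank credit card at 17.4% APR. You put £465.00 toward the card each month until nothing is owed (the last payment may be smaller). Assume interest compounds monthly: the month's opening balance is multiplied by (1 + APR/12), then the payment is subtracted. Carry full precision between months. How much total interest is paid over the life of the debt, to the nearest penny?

Monthly rate r = 17.4%/12 = 1.45% = 0.0145.
Payoff takes n = ⌈−ln(1 − rB₀/P)/ln(1+r)⌉ = ⌈42.496⌉ = 43 payments; the last is £231.42.
Total paid = 42·£465.00 + £231.42 = £19,761.42.
Total interest = total paid − principal = £19,761.42 − £14,675.00 = £5,086.42.

£5,086.42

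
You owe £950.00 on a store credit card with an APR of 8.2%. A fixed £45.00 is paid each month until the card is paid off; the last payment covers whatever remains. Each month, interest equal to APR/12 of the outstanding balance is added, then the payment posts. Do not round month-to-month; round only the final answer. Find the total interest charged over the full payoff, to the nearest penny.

Monthly rate r = 8.2%/12 = 0.683333% = 0.00683333.
Payoff takes n = ⌈−ln(1 − rB₀/P)/ln(1+r)⌉ = ⌈22.876⌉ = 23 payments; the last is £39.44.
Total paid = 22·£45.00 + £39.44 = £1,029.44.
Total interest = total paid − principal = £1,029.44 − £950.00 = £79.44.

£79.44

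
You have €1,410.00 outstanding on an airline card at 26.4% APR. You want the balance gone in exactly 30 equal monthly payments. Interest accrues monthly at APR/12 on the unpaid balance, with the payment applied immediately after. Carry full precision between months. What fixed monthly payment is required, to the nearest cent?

Monthly rate r = 26.4%/12 = 2.2% = 0.022.
Level-payment amortization: P = B₀·r / (1 − (1+r)^(−n)) = 1410.00·0.022 / (1 − 1.022^(−30)).
Denominator 1 − (1+r)^(−30) = 0.479437204.
P = 31.02 / 0.479437204 ≈ 64.70.

€64.70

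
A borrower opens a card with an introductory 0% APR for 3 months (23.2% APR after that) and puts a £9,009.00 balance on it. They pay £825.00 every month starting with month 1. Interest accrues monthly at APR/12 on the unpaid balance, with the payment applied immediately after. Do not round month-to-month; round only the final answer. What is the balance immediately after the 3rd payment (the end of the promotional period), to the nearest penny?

£6,534.00

Promo months 1–3 at r₀ = 0%/12 = 0; months 4+ at r₁ = 23.2%/12 = 0.0193333.
After month 3 (no interest yet): B = £9,009.00 − 3·£825.00 = £6,534.00.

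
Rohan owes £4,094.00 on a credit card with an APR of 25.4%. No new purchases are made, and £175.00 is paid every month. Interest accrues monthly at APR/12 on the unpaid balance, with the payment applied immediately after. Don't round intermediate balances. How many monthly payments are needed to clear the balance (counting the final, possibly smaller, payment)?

33 months

Monthly rate r = 25.4%/12 = 2.11667% = 0.0211667.
Recurrence: B ← B·(1+r) − £175.00.
Month 1: interest £86.66; balance after payment £4,005.66.
Month 2: interest £84.79; balance after payment £3,915.44.
Closed form: n = −ln(1 − rB₀/P)/ln(1+r) = −ln(0.50482)/ln(1.02117) ≈ 32.634, so the balance reaches zero during payment 33.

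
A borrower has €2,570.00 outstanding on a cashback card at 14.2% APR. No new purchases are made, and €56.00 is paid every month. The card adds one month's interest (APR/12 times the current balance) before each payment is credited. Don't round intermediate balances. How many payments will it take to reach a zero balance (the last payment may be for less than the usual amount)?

Monthly rate r = 14.2%/12 = 1.18333% = 0.0118333.
Recurrence: B ← B·(1+r) − €56.00.
Month 1: interest €30.41; balance after payment €2,544.41.
Month 2: interest €30.11; balance after payment €2,518.52.
Closed form: n = −ln(1 − rB₀/P)/ln(1+r) = −ln(0.45693)/ln(1.01183) ≈ 66.578, so the balance reaches zero during payment 67.

67 months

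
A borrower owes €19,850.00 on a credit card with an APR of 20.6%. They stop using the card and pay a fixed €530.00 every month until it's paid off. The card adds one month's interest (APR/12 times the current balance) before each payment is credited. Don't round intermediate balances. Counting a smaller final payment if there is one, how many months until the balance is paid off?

61 months

Monthly rate r = 20.6%/12 = 1.71667% = 0.0171667.
Recurrence: B ← B·(1+r) − €530.00.
Month 1: interest €340.76; balance after payment €19,660.76.
Month 2: interest €337.51; balance after payment €19,468.27.
Closed form: n = −ln(1 − rB₀/P)/ln(1+r) = −ln(0.35706)/ln(1.01717) ≈ 60.505, so the balance reaches zero during payment 61.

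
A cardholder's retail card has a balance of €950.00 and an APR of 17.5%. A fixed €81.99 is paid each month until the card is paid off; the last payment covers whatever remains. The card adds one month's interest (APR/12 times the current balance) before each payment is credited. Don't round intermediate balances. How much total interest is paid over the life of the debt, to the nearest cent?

€98.30

Monthly rate r = 17.5%/12 = 1.45833% = 0.0145833.
Payoff takes n = ⌈−ln(1 − rB₀/P)/ln(1+r)⌉ = ⌈12.784⌉ = 13 payments; the last is €64.42.
Total paid = 12·€81.99 + €64.42 = €1,048.30.
Total interest = total paid − principal = €1,048.30 − €950.00 = €98.30.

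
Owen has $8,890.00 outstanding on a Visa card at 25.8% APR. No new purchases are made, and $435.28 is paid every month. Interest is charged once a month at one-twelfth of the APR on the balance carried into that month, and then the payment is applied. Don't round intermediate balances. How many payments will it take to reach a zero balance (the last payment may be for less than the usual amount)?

28 months

Monthly rate r = 25.8%/12 = 2.15% = 0.0215.
Recurrence: B ← B·(1+r) − $435.28.
Month 1: interest $191.14; balance after payment $8,645.85.
Month 2: interest $185.89; balance after payment $8,396.46.
Closed form: n = −ln(1 − rB₀/P)/ln(1+r) = −ln(0.56089)/ln(1.0215) ≈ 27.182, so the balance reaches zero during payment 28.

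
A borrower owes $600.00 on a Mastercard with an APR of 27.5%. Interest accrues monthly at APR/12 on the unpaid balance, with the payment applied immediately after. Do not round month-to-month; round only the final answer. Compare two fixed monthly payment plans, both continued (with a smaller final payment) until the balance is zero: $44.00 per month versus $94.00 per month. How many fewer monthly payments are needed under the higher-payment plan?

Monthly rate r = 27.5%/12 = 2.29167% = 0.0229167.
At $44.00/mo: n = ⌈−ln(1 − rB₀/P)/ln(1+r)⌉ = 17 payments (last $23.75); total interest = total paid − $600.00 = $127.75.
At $94.00/mo: 7 payments (last $92.12); total interest $56.12.
Payments saved = 17 − 7 = 10.

10 fewer payments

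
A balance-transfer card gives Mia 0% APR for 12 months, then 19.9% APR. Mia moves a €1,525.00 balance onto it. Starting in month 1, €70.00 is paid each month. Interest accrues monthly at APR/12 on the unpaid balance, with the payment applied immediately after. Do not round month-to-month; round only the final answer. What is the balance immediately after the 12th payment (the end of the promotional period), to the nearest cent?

€685.00

Promo months 1–12 at r₀ = 0%/12 = 0; months 13+ at r₁ = 19.9%/12 = 0.0165833.
After month 12 (no interest yet): B = €1,525.00 − 12·€70.00 = €685.00.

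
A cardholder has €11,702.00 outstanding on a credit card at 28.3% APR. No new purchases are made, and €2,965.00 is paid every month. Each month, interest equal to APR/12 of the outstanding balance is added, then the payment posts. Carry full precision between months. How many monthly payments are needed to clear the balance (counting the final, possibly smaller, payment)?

5 payments

Monthly rate r = 28.3%/12 = 2.35833% = 0.0235833.
Recurrence: B ← B·(1+r) − €2,965.00.
Month 1: interest €275.97; balance after payment €9,012.97.
Month 2: interest €212.56; balance after payment €6,260.53.
Month 3: interest €147.64; balance after payment €3,443.17.
Month 4: interest €81.20; balance after payment €559.37.
Month 5: interest €13.19; balance after payment €0.00.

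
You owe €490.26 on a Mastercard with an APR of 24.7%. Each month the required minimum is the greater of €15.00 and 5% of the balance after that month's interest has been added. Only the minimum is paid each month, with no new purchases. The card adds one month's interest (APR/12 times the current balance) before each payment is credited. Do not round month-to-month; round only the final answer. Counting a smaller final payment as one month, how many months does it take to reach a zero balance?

42 months

Monthly rate r = 24.7%/12 = 2.05833% = 0.0205833.
While 5% of the post-interest balance exceeds €15.00, each month B ← (B·(1+r))·(1 − 0.05), i.e. B shrinks by the factor (1+r)·0.95 = 0.96955.
This holds for months 1–17. Entering month 18 the balance is €289.84; 5% of the post-interest balance is now below €15.00, so the flat €15.00 minimum applies from here.
From month 18 a fixed €15.00 at rate r clears €289.84 in 25 more payments. Total: 17 + 25 = 42 months.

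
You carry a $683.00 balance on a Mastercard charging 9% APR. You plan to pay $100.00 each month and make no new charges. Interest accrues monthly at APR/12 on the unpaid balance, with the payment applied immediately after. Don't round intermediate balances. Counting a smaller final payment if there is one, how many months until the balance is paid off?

8 months

Monthly rate r = 9%/12 = 0.75% = 0.0075.
Recurrence: B ← B·(1+r) − $100.00.
Month 1: interest $5.12; balance after payment $588.12.
Month 2: interest $4.41; balance after payment $492.53.
Closed form: n = −ln(1 − rB₀/P)/ln(1+r) = −ln(0.94878)/ln(1.0075) ≈ 7.037, so the balance reaches zero during payment 8.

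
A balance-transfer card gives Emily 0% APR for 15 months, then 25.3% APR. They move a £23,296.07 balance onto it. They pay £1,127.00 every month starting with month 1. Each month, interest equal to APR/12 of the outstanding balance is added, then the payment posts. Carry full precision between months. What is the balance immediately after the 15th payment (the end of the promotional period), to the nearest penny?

£6,391.07

Promo months 1–15 at r₀ = 0%/12 = 0; months 16+ at r₁ = 25.3%/12 = 0.0210833.
After month 15 (no interest yet): B = £23,296.07 − 15·£1,127.00 = £6,391.07.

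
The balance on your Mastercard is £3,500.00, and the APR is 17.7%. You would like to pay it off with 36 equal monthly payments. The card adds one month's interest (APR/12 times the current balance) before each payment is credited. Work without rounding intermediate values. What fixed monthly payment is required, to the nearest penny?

Monthly rate r = 17.7%/12 = 1.475% = 0.01475.
Level-payment amortization: P = B₀·r / (1 − (1+r)^(−n)) = 3500.00·0.01475 / (1 − 1.01475^(−36)).
Denominator 1 − (1+r)^(−36) = 0.409698563.
P = 51.625 / 0.409698563 ≈ 126.01.

£126.01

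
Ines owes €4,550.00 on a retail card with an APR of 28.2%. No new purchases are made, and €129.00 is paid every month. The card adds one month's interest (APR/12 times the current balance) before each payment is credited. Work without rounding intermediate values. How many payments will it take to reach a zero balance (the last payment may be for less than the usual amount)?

77 payments

Monthly rate r = 28.2%/12 = 2.35% = 0.0235.
Recurrence: B ← B·(1+r) − €129.00.
Month 1: interest €106.92; balance after payment €4,527.93.
Month 2: interest €106.41; balance after payment €4,505.33.
Closed form: n = −ln(1 − rB₀/P)/ln(1+r) = −ln(0.17112)/ln(1.0235) ≈ 76.001, so the balance reaches zero during payment 77.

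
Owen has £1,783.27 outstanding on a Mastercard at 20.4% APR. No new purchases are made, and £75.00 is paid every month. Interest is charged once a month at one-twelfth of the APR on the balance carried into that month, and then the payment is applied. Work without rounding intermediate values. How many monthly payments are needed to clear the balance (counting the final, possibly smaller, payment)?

Monthly rate r = 20.4%/12 = 1.7% = 0.017.
Recurrence: B ← B·(1+r) − £75.00.
Month 1: interest £30.32; balance after payment £1,738.59.
Month 2: interest £29.56; balance after payment £1,693.14.
Closed form: n = −ln(1 − rB₀/P)/ln(1+r) = −ln(0.59579)/ln(1.017) ≈ 30.721, so the balance reaches zero during payment 31.

31 months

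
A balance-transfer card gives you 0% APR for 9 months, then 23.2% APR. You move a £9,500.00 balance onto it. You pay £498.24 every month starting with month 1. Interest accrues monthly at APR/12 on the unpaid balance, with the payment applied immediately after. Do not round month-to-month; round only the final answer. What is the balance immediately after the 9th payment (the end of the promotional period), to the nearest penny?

Promo months 1–9 at r₀ = 0%/12 = 0; months 10+ at r₁ = 23.2%/12 = 0.0193333.
After month 9 (no interest yet): B = £9,500.00 − 9·£498.24 = £5,015.84.

£5,015.84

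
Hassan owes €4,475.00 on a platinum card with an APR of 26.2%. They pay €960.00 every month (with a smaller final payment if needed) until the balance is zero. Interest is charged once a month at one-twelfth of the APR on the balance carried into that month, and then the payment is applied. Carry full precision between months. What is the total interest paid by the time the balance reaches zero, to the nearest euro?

Monthly rate r = 26.2%/12 = 2.18333% = 0.0218333.
Payoff takes n = ⌈−ln(1 − rB₀/P)/ln(1+r)⌉ = ⌈4.970⌉ = 5 payments; the last is €931.10.
Total paid = 4·€960.00 + €931.10 = €4,771.10.
Total interest = total paid − principal = €4,771.10 − €4,475.00 = €296.10.

€296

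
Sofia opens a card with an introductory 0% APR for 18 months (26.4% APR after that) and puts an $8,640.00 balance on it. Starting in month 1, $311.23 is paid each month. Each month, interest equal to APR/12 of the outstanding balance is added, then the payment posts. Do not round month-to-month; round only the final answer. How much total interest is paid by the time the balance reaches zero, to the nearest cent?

$419.77

Promo months 1–18 at r₀ = 0%/12 = 0; months 19+ at r₁ = 26.4%/12 = 0.022.
After month 18 (no interest yet): B = $8,640.00 − 18·$311.23 = $3,037.86.
Then at r₁ with $311.23/mo: n₂ = −ln(1 − r₁·B/P)/ln(1+r₁) ≈ 11.11 → 12 more payments.
Total paid = 29·$311.23 + $34.10 = $9,059.77; interest = $9,059.77 − $8,640.00 = $419.77.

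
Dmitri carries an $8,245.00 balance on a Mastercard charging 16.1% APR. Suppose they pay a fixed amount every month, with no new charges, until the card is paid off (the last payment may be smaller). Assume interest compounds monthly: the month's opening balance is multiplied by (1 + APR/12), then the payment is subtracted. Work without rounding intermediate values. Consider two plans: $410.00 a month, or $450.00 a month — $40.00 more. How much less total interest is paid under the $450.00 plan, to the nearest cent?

Monthly rate r = 16.1%/12 = 1.34167% = 0.0134167.
At $410.00/mo: n = ⌈−ln(1 − rB₀/P)/ln(1+r)⌉ = 24 payments (last $244.10); total interest = total paid − $8,245.00 = $1,429.10.
At $450.00/mo: 22 payments (last $76.45); total interest $1,281.45.
Interest saved = $1,429.10 − $1,281.45 = $147.65.

$147.65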